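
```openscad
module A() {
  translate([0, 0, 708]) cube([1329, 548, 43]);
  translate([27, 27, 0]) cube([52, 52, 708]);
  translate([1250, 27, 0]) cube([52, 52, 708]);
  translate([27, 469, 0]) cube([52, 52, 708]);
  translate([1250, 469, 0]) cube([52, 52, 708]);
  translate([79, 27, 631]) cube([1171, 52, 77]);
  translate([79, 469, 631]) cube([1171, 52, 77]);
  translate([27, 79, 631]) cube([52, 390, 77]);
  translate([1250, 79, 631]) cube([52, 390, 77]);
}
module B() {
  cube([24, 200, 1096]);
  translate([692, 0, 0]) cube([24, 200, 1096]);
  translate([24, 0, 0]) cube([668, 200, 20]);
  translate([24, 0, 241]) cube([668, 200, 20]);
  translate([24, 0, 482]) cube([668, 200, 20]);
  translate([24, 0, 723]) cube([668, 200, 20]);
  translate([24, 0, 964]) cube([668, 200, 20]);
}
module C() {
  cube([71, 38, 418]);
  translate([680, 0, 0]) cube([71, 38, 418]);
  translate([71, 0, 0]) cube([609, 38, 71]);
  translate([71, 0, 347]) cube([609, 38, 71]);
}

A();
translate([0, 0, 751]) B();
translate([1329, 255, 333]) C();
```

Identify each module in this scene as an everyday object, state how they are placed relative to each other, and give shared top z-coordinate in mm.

Both tops at z = 751 mm.

A is a table. B is a bookshelf. C is a picture frame. The bookshelf is on top of the table. The picture frame is beside the table with their tops flush at z = 751. The shared top z-coordinate is 751 mm.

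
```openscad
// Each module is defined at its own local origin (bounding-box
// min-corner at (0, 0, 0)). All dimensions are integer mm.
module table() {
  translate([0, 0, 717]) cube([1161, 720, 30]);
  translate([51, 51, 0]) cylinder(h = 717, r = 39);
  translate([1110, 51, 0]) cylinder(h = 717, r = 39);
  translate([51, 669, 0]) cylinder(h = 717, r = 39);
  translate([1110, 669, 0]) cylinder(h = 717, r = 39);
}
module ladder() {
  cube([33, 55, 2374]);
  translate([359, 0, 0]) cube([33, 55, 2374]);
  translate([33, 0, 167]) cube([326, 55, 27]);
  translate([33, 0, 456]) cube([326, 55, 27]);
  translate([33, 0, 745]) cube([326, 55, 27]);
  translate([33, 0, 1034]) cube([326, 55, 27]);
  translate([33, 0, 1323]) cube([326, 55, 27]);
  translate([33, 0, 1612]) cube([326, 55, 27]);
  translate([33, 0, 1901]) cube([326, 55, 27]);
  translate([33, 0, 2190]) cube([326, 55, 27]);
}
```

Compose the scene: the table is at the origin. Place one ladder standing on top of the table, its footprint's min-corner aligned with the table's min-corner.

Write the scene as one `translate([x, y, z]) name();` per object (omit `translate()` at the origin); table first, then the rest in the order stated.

table();
translate([0, 0, 747]) ladder();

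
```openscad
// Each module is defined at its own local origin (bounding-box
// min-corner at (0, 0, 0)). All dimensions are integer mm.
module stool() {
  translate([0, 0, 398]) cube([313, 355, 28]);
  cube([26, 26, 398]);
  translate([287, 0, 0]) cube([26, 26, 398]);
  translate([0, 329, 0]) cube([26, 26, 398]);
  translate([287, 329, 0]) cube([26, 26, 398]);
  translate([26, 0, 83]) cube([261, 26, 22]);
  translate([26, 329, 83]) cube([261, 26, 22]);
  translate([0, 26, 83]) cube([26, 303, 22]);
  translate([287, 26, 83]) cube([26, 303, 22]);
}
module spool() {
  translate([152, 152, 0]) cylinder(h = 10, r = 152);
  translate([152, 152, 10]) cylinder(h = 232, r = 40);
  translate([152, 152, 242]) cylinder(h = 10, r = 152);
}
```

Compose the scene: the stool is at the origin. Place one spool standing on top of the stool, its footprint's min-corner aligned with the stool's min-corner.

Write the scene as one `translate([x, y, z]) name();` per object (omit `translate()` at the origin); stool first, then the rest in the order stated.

stool();
translate([0, 0, 426]) spool();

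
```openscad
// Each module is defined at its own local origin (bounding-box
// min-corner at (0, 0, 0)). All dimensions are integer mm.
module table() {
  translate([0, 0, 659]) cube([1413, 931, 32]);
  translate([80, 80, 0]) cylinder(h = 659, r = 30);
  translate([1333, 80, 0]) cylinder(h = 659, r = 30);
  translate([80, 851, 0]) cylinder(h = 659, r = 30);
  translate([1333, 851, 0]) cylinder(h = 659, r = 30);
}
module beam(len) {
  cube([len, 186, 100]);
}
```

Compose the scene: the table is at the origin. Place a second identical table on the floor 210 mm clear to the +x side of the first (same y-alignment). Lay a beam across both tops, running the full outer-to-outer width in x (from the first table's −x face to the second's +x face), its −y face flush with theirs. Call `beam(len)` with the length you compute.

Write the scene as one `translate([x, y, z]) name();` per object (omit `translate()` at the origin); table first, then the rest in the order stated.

table();
translate([1623, 0, 0]) table();
translate([0, 0, 691]) beam(3036);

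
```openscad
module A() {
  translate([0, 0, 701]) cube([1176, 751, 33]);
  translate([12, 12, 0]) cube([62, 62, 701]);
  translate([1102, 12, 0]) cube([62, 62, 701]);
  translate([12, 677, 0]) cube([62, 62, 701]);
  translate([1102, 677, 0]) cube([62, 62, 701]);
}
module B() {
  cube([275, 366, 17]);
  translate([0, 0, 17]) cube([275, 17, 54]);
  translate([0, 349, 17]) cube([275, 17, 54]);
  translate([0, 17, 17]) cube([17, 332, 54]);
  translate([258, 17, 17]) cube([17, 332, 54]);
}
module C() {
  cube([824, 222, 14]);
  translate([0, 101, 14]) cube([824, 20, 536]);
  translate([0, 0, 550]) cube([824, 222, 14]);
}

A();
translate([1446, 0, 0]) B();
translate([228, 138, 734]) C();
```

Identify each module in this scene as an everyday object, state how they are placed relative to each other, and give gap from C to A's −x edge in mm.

The I-beam's min-x is at 228; the table's min-x is 0; gap = 228 mm.

A is a table. B is an open box. C is an I-beam. The open box is on the floor beside the table on its +x side. The I-beam is on top of the table. The gap from the I-beam to the table's −x edge is 228 mm.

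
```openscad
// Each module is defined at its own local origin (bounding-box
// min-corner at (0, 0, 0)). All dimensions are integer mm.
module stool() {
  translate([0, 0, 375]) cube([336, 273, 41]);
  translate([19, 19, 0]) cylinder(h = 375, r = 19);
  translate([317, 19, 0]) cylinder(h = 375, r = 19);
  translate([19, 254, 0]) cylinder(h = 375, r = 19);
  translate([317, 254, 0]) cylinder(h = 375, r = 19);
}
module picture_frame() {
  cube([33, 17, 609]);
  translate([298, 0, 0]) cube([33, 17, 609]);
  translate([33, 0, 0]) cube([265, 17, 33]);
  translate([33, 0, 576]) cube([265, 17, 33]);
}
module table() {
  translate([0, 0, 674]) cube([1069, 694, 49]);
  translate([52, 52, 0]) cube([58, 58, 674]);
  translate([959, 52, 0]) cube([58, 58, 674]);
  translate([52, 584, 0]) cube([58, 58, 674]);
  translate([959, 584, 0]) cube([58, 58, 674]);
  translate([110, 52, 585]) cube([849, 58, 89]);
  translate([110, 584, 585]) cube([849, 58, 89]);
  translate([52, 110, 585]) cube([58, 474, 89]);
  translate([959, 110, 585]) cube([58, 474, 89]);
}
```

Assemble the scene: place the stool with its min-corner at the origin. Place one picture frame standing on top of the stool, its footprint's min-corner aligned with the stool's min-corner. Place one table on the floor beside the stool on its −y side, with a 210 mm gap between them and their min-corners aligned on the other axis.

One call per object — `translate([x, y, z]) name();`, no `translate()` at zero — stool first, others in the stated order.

stool();
translate([0, 0, 416]) picture_frame();
translate([0, -904, 0]) table();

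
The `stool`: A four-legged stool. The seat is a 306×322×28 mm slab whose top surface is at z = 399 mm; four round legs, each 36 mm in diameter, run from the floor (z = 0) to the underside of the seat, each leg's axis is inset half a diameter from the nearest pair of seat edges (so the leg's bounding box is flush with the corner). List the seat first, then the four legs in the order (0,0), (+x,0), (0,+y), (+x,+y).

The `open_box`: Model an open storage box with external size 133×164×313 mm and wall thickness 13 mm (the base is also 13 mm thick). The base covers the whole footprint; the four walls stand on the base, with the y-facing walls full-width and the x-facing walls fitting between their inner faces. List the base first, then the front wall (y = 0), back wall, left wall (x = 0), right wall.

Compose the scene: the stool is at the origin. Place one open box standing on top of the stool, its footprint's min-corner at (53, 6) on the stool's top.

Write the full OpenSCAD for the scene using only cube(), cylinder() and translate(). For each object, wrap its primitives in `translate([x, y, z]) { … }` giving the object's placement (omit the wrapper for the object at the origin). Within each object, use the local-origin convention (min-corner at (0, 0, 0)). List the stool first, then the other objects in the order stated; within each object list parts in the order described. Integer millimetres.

translate([0, 0, 371]) cube([306, 322, 28]);
translate([18, 18, 0]) cylinder(h = 371, r = 18);
translate([288, 18, 0]) cylinder(h = 371, r = 18);
translate([18, 304, 0]) cylinder(h = 371, r = 18);
translate([288, 304, 0]) cylinder(h = 371, r = 18);
translate([53, 6, 399]) {
  cube([133, 164, 13]);
  translate([0, 0, 13]) cube([133, 13, 300]);
  translate([0, 151, 13]) cube([133, 13, 300]);
  translate([0, 13, 13]) cube([13, 138, 300]);
  translate([120, 13, 13]) cube([13, 138, 300]);
}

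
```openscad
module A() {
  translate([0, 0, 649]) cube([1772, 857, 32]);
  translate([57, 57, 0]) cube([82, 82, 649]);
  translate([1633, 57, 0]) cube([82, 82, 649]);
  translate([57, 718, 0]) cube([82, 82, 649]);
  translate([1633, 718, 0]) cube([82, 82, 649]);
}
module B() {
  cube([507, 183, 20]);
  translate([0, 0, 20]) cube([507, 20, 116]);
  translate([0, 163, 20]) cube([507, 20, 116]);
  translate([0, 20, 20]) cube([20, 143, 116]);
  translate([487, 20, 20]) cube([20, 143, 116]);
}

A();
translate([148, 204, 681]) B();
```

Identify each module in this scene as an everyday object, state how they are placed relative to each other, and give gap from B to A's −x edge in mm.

A is a table. B is an open box. The open box is on top of the table. The gap from the open box to the table's −x edge is 148 mm.

The open box's min-x is at 148; the table's min-x is 0; gap = 148 mm.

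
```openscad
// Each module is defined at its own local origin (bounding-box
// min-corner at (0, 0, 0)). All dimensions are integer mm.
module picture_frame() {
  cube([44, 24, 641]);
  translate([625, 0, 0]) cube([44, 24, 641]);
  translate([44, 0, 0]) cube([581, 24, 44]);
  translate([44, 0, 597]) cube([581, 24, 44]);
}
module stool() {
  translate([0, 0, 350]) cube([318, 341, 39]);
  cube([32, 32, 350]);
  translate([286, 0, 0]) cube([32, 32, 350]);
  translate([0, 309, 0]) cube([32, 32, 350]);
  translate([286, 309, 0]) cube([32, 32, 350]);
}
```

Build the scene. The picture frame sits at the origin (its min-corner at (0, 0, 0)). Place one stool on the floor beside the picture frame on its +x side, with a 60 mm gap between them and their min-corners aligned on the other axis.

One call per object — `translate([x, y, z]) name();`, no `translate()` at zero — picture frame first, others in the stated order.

picture_frame();
translate([729, 0, 0]) stool();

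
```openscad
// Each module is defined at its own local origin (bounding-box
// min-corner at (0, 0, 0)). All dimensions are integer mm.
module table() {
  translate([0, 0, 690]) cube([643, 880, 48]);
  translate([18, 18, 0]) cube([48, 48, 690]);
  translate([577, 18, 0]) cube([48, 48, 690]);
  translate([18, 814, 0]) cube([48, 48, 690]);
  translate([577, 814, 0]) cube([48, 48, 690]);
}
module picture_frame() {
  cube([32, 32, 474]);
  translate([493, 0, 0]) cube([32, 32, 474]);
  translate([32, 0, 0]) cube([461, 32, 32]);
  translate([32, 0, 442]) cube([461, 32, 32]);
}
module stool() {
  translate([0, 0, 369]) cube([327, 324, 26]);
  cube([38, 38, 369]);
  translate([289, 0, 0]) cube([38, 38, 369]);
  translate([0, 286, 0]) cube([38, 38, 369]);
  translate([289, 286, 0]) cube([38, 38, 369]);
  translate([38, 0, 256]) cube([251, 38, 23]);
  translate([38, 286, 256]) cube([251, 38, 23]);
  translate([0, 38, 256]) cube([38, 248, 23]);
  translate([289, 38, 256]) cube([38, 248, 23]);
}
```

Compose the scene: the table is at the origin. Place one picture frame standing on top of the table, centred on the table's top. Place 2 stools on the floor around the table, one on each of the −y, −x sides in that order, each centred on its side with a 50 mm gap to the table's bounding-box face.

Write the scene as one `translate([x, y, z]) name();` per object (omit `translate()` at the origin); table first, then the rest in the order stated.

table();
translate([59, 424, 738]) picture_frame();
translate([158, -374, 0]) stool();
translate([-377, 278, 0]) stool();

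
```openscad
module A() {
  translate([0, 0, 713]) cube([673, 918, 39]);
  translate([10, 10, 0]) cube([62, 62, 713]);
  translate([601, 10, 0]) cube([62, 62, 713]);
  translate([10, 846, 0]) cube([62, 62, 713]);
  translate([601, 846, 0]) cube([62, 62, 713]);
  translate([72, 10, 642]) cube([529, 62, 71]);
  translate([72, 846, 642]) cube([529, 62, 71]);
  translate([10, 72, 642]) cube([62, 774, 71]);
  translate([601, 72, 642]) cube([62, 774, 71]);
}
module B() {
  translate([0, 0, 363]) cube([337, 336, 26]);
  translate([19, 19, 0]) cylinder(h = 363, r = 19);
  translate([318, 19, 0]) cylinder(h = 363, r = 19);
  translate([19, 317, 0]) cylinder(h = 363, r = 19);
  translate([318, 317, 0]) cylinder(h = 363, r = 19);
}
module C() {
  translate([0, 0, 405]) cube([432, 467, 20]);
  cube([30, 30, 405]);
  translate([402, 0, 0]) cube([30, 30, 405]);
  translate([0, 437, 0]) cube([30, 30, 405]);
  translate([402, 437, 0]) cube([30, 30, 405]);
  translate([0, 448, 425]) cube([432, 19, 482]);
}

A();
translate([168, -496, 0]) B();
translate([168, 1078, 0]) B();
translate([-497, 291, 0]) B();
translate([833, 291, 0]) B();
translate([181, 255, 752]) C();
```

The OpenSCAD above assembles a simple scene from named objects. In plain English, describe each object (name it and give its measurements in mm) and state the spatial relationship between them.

A is a rectangular dining table. The top is 673×918×39 mm with its upper surface at z = 752 mm. It stands on four 62×62 mm square legs, each inset 10 mm from the nearest pair of top edges, running from the floor to the underside of the top. Four apron rails, 62 mm thick and 71 mm tall, run between adjacent legs with their top edges flush with the underside of the top and their outer faces flush with the legs' outer faces.

B is a four-legged stool. The seat is a 337×336×26 mm slab whose top surface is at z = 389 mm; four round legs, each 38 mm in diameter, run from the floor (z = 0) to the underside of the seat, each leg's axis is inset half a diameter from the nearest pair of seat edges (so the leg's bounding box is flush with the corner).

C is a chair: 432×467 mm seat, 20 mm thick, top at z = 425 mm, on four 30 mm square corner legs flush with the seat edges. A 19 mm thick backrest slab spans the full seat width, extending 482 mm above the seat top, its back face flush with the seat's +y edge.

Four stools sit around the table at the −y, +y, −x, +x sides. The chair is on top of the table.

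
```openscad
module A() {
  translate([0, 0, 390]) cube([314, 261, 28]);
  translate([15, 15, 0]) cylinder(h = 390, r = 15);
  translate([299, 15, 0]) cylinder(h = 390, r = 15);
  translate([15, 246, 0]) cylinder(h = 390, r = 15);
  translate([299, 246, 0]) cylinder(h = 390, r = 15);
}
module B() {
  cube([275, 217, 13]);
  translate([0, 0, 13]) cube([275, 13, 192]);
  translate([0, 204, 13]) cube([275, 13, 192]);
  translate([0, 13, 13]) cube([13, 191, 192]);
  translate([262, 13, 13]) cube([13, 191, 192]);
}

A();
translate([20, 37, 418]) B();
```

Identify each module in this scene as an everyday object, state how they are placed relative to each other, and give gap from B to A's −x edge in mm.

A is a stool. B is an open box. The open box is on top of the stool. The gap from the open box to the stool's −x edge is 20 mm.

The open box's min-x is at 20; the stool's min-x is 0; gap = 20 mm.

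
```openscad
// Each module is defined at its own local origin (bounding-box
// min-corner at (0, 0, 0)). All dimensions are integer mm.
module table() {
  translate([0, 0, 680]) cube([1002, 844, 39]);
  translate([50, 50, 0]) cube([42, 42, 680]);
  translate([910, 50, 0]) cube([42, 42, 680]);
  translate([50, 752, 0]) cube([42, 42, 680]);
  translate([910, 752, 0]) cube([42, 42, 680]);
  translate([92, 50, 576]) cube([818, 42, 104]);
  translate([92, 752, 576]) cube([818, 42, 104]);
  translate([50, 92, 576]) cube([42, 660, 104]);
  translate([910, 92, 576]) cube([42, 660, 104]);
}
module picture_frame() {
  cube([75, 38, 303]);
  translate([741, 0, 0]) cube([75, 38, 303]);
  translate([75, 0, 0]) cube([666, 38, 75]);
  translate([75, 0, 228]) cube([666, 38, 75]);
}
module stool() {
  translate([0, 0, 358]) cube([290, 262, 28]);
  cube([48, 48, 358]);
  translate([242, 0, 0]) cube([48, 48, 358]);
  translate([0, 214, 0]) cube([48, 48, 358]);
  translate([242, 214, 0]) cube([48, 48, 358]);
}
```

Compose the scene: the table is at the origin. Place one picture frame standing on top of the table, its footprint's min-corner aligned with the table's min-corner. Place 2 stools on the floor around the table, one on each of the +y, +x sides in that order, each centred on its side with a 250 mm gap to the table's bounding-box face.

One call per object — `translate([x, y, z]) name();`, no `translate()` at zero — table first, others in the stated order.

table();
translate([0, 0, 719]) picture_frame();
translate([356, 1094, 0]) stool();
translate([1252, 291, 0]) stool();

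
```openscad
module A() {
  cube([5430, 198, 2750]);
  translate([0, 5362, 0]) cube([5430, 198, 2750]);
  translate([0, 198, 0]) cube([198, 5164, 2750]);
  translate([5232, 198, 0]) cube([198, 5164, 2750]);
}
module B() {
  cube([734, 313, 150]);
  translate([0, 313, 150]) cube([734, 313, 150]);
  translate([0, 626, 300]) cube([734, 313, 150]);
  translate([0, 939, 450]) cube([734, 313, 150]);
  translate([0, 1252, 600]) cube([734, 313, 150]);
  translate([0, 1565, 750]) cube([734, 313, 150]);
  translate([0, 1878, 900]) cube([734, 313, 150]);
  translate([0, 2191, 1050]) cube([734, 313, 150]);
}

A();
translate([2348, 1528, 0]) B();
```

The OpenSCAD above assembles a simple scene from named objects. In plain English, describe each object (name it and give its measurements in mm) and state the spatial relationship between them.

A is a box-shaped house frame (walls only): outside footprint 5430×5560 mm, wall height 2750 mm, wall thickness 198 mm. The two y-facing walls run the full x-width; the two x-facing walls fit between the inner faces of the y-facing walls.

B is a straight staircase of 8 solid steps. Each step is 734 mm wide (x), 313 mm deep (y, the going) and 150 mm tall (the rise). The first step rests on the floor; each subsequent step sits one going further in +y and one rise higher in +z, directly behind and above the previous step with no overlap.

The staircase sits inside the house frame, centred.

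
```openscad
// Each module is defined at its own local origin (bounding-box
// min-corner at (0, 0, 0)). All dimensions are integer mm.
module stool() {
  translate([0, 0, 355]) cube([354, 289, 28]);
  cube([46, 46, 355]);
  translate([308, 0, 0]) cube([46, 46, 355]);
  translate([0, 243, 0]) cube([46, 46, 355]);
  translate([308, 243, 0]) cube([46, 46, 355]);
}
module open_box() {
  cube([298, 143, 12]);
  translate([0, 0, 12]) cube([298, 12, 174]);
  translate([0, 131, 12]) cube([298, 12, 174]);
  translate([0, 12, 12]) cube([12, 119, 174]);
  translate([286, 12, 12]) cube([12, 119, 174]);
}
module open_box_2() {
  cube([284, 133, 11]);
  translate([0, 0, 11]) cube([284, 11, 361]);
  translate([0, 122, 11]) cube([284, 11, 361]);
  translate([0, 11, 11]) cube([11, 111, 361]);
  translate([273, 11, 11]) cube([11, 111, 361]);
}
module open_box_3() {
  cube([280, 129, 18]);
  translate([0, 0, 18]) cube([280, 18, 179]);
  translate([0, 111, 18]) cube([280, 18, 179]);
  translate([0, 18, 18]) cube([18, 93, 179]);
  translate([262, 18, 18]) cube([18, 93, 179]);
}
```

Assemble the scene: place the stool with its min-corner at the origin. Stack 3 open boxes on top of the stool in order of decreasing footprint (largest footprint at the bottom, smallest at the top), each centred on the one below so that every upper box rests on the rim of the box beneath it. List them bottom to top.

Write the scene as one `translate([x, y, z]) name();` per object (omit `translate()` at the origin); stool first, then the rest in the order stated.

stool();
translate([28, 73, 383]) open_box();
translate([35, 78, 569]) open_box_2();
translate([37, 80, 941]) open_box_3();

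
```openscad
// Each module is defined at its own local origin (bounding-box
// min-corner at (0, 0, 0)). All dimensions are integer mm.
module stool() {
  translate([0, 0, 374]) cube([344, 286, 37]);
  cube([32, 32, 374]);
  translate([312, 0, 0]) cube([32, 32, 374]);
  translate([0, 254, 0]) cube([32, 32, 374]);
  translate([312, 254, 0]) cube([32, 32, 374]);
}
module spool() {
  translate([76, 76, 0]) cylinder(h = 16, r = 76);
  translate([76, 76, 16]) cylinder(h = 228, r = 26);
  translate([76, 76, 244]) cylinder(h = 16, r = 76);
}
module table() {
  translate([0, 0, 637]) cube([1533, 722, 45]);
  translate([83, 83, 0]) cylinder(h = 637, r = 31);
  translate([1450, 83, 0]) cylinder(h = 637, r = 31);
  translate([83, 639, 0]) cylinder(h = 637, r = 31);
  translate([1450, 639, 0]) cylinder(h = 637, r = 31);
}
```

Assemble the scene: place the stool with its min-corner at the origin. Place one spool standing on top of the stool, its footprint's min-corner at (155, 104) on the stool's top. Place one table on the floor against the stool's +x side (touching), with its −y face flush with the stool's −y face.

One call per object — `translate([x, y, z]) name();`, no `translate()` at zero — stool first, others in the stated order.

stool();
translate([155, 104, 411]) spool();
translate([344, 0, 0]) table();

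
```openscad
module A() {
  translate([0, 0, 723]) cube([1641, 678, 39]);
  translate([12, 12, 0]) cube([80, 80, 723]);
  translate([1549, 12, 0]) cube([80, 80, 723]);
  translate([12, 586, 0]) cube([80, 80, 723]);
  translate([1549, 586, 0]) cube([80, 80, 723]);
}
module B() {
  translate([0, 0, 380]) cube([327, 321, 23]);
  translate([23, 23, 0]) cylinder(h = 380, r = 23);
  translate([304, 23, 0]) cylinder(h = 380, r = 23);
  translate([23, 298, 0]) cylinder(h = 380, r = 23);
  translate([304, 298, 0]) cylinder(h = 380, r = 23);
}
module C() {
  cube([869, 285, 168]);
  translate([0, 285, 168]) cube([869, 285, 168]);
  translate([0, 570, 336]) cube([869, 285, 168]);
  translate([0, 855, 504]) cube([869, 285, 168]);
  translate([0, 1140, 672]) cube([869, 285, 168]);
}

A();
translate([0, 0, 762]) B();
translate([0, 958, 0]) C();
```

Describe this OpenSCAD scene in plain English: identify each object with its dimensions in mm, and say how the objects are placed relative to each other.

A is a table with a 1641×678 mm rectangular top, 39 mm thick, top surface at z = 762 mm, supported by four 80×80 mm square legs, each inset 12 mm from the nearest pair of top edges, running from the floor.

B is a four-legged stool. The seat is a 327×321×23 mm slab whose top surface is at z = 403 mm; four round legs, each 46 mm in diameter, run from the floor (z = 0) to the underside of the seat, each leg's axis is inset half a diameter from the nearest pair of seat edges (so the leg's bounding box is flush with the corner).

C is a straight staircase of 5 solid steps. Each step is 869 mm wide (x), 285 mm deep (y, the going) and 168 mm tall (the rise). The first step rests on the floor; each subsequent step sits one going further in +y and one rise higher in +z, directly behind and above the previous step with no overlap.

The stool is on top of the table. The staircase is on the floor beside the table on its +y side.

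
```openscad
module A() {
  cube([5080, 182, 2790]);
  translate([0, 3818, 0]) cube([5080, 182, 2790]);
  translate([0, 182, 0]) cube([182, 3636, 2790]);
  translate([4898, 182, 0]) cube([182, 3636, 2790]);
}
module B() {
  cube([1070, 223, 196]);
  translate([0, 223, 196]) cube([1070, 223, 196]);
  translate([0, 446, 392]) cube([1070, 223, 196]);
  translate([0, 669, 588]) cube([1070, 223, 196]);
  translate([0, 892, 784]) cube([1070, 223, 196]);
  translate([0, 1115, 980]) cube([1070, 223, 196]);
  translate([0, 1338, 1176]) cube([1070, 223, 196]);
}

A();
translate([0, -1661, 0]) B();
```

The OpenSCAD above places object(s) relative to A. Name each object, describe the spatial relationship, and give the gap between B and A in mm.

A is a house frame. B is a staircase. The staircase is on the floor beside the house frame on its −y side. The gap between the staircase and the house frame is 100 mm.

The staircase's nearest face is 100 mm from the house frame's −y face.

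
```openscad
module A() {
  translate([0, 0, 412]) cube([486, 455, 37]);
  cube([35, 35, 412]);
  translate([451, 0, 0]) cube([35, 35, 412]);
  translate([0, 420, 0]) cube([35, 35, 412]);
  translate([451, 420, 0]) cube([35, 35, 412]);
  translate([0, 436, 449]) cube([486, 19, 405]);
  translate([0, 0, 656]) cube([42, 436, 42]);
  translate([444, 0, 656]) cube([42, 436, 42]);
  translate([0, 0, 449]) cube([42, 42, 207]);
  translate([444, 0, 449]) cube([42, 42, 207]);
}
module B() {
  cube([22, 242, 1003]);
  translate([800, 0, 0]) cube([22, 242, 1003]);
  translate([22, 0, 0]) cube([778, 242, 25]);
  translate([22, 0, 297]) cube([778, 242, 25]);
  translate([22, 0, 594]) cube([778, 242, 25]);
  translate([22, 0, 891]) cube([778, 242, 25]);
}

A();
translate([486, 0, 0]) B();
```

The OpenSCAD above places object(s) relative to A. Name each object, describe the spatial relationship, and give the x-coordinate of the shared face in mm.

A is a chair. B is a bookshelf. The bookshelf is against the chair's +x side, with their −y faces flush. The x-coordinate of the shared face is 486 mm.

The chair's +x face and the bookshelf's −x face are both at x = 486 mm.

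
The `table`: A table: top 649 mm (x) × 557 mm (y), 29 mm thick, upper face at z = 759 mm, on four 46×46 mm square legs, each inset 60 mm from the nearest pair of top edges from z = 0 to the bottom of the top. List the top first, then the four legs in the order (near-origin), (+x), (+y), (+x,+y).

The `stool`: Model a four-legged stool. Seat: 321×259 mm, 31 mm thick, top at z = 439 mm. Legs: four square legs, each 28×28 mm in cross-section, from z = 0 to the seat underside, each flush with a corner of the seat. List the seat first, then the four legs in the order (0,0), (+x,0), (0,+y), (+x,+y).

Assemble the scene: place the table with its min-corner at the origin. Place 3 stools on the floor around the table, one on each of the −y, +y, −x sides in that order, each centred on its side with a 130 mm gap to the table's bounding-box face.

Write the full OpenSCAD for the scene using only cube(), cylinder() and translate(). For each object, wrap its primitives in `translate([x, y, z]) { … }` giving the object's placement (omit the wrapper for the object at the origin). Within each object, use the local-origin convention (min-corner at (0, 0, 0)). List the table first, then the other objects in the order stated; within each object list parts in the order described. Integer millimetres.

translate([0, 0, 730]) cube([649, 557, 29]);
translate([60, 60, 0]) cube([46, 46, 730]);
translate([543, 60, 0]) cube([46, 46, 730]);
translate([60, 451, 0]) cube([46, 46, 730]);
translate([543, 451, 0]) cube([46, 46, 730]);
translate([164, -389, 0]) {
  translate([0, 0, 408]) cube([321, 259, 31]);
  cube([28, 28, 408]);
  translate([293, 0, 0]) cube([28, 28, 408]);
  translate([0, 231, 0]) cube([28, 28, 408]);
  translate([293, 231, 0]) cube([28, 28, 408]);
}
translate([164, 687, 0]) {
  translate([0, 0, 408]) cube([321, 259, 31]);
  cube([28, 28, 408]);
  translate([293, 0, 0]) cube([28, 28, 408]);
  translate([0, 231, 0]) cube([28, 28, 408]);
  translate([293, 231, 0]) cube([28, 28, 408]);
}
translate([-451, 149, 0]) {
  translate([0, 0, 408]) cube([321, 259, 31]);
  cube([28, 28, 408]);
  translate([293, 0, 0]) cube([28, 28, 408]);
  translate([0, 231, 0]) cube([28, 28, 408]);
  translate([293, 231, 0]) cube([28, 28, 408]);
}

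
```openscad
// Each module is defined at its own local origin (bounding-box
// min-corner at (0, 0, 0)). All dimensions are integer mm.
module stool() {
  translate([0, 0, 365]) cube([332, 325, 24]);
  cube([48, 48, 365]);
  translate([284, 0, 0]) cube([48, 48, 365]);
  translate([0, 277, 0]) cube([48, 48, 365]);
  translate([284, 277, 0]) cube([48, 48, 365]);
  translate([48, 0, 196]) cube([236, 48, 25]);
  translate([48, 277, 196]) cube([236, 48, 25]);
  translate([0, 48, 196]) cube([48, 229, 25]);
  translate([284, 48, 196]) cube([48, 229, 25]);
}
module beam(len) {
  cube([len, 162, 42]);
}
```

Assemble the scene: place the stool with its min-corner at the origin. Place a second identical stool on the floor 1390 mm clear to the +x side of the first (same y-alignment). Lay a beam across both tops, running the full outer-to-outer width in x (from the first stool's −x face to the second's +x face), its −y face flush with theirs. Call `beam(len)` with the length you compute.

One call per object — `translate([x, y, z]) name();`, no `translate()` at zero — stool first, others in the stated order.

stool();
translate([1722, 0, 0]) stool();
translate([0, 0, 389]) beam(2054);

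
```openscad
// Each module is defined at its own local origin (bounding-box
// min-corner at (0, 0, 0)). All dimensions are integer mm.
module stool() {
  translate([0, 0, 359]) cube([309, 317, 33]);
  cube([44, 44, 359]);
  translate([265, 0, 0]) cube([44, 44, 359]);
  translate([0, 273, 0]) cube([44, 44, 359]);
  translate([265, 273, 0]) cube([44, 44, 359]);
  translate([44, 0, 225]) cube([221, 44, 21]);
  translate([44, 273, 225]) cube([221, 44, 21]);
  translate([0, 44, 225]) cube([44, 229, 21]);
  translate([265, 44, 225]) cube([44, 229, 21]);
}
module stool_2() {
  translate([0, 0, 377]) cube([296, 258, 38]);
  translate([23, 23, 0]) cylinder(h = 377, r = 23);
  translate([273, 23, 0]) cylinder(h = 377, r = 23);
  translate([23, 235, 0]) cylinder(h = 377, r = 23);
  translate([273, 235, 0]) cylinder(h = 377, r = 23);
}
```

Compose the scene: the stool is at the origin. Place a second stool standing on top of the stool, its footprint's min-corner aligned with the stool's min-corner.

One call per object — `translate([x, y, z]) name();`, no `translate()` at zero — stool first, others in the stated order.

stool();
translate([0, 0, 392]) stool_2();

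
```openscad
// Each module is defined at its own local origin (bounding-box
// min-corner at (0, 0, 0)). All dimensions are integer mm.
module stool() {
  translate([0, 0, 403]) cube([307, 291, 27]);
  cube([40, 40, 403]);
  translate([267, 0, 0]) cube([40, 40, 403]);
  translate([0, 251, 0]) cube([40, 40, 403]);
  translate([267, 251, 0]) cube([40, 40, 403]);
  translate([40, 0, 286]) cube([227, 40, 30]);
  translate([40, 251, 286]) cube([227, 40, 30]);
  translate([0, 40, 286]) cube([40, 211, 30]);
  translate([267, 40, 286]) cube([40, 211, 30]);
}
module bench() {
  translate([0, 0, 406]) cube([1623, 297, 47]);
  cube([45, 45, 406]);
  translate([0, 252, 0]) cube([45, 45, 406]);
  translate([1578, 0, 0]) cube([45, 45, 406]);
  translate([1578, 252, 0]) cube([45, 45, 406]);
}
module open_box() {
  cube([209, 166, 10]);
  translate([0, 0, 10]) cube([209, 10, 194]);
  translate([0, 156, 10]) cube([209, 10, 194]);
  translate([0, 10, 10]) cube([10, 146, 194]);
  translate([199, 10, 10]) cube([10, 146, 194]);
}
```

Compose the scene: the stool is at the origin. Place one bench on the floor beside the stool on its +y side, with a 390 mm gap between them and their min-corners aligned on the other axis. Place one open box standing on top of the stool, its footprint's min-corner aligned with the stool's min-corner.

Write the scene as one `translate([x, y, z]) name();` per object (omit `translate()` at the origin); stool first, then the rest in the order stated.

stool();
translate([0, 681, 0]) bench();
translate([0, 0, 430]) open_box();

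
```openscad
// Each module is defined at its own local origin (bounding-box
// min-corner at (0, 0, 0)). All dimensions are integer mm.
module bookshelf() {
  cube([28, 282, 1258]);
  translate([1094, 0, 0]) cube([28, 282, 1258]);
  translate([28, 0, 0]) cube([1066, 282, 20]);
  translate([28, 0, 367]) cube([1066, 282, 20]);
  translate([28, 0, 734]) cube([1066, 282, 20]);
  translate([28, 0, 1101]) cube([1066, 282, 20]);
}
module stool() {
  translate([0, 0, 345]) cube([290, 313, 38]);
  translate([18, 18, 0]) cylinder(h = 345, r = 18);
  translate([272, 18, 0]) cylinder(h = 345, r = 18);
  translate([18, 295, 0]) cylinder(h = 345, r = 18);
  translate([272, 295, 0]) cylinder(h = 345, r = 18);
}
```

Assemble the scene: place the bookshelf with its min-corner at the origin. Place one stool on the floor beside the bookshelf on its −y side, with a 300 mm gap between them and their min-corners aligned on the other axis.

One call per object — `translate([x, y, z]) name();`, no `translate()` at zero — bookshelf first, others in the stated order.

bookshelf();
translate([0, -613, 0]) stool();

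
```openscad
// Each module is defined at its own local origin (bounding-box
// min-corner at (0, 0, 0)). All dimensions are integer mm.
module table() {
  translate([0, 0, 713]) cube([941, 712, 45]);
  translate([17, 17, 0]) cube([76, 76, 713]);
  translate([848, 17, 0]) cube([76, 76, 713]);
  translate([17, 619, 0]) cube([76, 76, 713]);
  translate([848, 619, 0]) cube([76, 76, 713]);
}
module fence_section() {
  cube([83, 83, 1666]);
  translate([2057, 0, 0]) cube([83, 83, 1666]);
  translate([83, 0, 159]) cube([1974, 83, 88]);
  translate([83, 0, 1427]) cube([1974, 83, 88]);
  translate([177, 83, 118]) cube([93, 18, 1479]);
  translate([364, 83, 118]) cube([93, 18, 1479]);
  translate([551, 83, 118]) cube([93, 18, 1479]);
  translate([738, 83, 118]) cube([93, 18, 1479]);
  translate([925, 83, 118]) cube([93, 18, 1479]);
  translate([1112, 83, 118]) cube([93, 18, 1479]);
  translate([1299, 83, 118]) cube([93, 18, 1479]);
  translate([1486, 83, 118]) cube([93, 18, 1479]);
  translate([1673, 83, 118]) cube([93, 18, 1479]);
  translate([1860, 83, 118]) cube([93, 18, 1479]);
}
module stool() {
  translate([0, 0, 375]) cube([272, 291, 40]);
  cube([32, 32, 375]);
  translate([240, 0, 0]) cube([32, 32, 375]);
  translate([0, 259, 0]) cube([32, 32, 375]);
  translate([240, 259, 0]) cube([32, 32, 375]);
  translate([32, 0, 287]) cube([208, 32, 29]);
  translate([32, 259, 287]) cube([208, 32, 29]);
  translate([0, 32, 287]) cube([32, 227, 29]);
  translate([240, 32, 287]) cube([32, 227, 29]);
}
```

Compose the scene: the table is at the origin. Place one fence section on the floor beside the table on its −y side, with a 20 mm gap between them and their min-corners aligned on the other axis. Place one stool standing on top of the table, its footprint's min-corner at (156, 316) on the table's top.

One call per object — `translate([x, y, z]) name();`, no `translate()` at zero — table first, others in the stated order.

table();
translate([0, -121, 0]) fence_section();
translate([156, 316, 758]) stool();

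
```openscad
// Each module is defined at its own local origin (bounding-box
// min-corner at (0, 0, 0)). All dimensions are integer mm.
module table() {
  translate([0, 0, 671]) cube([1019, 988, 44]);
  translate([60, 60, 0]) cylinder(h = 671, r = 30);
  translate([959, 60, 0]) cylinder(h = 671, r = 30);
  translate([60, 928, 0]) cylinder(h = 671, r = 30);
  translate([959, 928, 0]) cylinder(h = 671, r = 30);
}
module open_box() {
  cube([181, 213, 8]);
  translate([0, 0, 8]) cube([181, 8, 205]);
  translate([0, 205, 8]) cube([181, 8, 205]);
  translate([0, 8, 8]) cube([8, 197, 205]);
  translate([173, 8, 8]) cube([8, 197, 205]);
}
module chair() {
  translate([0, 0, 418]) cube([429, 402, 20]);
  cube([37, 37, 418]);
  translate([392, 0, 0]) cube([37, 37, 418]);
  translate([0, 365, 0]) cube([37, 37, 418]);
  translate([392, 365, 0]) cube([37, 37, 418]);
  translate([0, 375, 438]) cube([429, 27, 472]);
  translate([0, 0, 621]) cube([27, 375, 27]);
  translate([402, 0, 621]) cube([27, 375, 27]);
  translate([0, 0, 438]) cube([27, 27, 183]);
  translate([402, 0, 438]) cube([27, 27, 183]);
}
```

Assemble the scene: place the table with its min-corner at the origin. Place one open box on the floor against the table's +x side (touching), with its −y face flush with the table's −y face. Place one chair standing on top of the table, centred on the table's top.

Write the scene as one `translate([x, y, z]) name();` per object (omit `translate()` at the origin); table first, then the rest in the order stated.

table();
translate([1019, 0, 0]) open_box();
translate([295, 293, 715]) chair();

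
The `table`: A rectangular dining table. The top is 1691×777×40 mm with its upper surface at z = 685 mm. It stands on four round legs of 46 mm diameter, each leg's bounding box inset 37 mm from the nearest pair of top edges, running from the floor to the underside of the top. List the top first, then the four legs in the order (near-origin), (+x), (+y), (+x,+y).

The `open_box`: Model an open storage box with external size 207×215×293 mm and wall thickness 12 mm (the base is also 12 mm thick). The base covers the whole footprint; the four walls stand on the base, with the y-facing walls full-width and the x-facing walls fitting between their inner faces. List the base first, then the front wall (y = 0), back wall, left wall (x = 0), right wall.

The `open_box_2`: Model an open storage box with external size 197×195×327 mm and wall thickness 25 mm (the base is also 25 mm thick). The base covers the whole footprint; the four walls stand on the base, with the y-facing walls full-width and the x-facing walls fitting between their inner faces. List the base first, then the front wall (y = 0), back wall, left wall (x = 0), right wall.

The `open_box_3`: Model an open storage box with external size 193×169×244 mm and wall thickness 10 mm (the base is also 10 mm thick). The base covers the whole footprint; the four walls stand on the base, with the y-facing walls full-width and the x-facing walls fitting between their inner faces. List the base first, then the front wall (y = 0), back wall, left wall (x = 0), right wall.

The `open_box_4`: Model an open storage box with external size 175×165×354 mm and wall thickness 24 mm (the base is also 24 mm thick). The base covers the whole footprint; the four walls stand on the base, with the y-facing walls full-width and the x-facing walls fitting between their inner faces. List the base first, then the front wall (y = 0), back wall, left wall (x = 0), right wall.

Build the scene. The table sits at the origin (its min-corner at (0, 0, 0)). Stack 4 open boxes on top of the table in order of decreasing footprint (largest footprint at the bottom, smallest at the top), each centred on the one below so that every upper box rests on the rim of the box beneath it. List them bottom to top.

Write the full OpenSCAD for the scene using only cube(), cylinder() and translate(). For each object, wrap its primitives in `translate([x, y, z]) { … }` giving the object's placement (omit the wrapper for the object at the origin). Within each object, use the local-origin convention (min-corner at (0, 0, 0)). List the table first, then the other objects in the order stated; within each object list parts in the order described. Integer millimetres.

translate([0, 0, 645]) cube([1691, 777, 40]);
translate([60, 60, 0]) cylinder(h = 645, r = 23);
translate([1631, 60, 0]) cylinder(h = 645, r = 23);
translate([60, 717, 0]) cylinder(h = 645, r = 23);
translate([1631, 717, 0]) cylinder(h = 645, r = 23);
translate([742, 281, 685]) {
  cube([207, 215, 12]);
  translate([0, 0, 12]) cube([207, 12, 281]);
  translate([0, 203, 12]) cube([207, 12, 281]);
  translate([0, 12, 12]) cube([12, 191, 281]);
  translate([195, 12, 12]) cube([12, 191, 281]);
}
translate([747, 291, 978]) {
  cube([197, 195, 25]);
  translate([0, 0, 25]) cube([197, 25, 302]);
  translate([0, 170, 25]) cube([197, 25, 302]);
  translate([0, 25, 25]) cube([25, 145, 302]);
  translate([172, 25, 25]) cube([25, 145, 302]);
}
translate([749, 304, 1305]) {
  cube([193, 169, 10]);
  translate([0, 0, 10]) cube([193, 10, 234]);
  translate([0, 159, 10]) cube([193, 10, 234]);
  translate([0, 10, 10]) cube([10, 149, 234]);
  translate([183, 10, 10]) cube([10, 149, 234]);
}
translate([758, 306, 1549]) {
  cube([175, 165, 24]);
  translate([0, 0, 24]) cube([175, 24, 330]);
  translate([0, 141, 24]) cube([175, 24, 330]);
  translate([0, 24, 24]) cube([24, 117, 330]);
  translate([151, 24, 24]) cube([24, 117, 330]);
}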